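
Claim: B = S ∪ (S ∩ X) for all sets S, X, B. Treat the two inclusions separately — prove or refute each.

Forward inclusion. This inclusion fails. Take S = ∅, X = ∅, B = {1}; then 1 ∈ B but 1 ∉ S ∪ (S ∩ X).

Reverse inclusion. This inclusion fails. Take S = {1}, X = ∅, B = ∅; then 1 ∈ S ∪ (S ∩ X) but 1 ∉ B.

Neither inclusion holds.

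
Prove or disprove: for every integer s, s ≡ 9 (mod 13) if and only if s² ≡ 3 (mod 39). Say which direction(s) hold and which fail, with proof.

[⇒] This fails: take s = 22. Then 22 ≡ 9 (mod 13), but 22² = 484 ≡ 16 (mod 39), not 3.

[⇐] This fails: take s = 30. Then 30² = 900 ≡ 3 (mod 39), yet 30 ≡ 4 (mod 13), not 9.

Neither direction holds.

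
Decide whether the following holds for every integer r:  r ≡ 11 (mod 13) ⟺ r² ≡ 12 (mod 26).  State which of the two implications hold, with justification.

(⇒) fails and (⇐) fails.

(→) This fails: take r = 11. Then 11 ≡ 11 (mod 13), but 11² = 121 ≡ 17 (mod 26), not 12.

(←) This fails: take r = 8. Then 8² = 64 ≡ 12 (mod 26), yet 8 ≡ 8 (mod 13), not 11.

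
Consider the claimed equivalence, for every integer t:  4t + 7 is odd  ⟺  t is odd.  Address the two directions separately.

Not equivalent: only (⇐) holds.

Converse. Suppose t is odd. Since 4 is even, 4t is even for every t, so 4t + 7 has the same parity as 7, which is odd. Hence 4t + 7 is odd.

Forward direction. This fails: take t = 6. Then 4t + 7 = 31, which is odd, yet t = 6 is even, not odd.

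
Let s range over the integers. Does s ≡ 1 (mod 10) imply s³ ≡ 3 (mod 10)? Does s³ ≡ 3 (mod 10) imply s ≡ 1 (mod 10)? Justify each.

Neither direction holds.

(⟹) This fails: take s = 1. Then 1 ≡ 1 (mod 10), but 1³ = 1 ≡ 1 (mod 10), not 3.

(⟸) This fails: take s = 7. Then 7³ = 343 ≡ 3 (mod 10), yet 7 ≡ 7 (mod 10), not 1.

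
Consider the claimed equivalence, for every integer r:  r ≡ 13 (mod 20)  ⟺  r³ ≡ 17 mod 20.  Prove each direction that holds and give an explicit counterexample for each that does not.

Equivalent; both directions hold.

[⇒] Suppose r ≡ 13 (mod 20). Write r = 20j + 13. Then (20j + 13)³ = 8000j³ + 15600j² + 10140j + 2197 = 20(400j³ + 780j² + 507j + 109) + 17, so r³ ≡ 17 (mod 20).

[⇐] Conversely, suppose r³ ≡ 17 (mod 20). The only residue r in {0, …, 19} with r³ ≡ 17 (mod 20) is r = 13, so r ≡ 13 (mod 20).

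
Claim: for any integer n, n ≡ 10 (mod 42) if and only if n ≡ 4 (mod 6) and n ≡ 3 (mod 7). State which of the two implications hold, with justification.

Both directions hold.

(⇒) Suppose n ≡ 10 (mod 42); write n = 42j + 10. Since 6 ∣ 42, reducing mod 6 gives n ≡ 10 ≡ 4 (mod 6); since 7 ∣ 42, reducing mod 7 gives n ≡ 10 ≡ 3 (mod 7).

(⇐) Conversely, if n ≡ 4 (mod 6) and n ≡ 3 (mod 7), then by the Chinese remainder theorem n ≡ 10 (mod 42). This is exactly n ≡ 10 (mod 42).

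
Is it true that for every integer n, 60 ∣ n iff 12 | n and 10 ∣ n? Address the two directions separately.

[⇒] If 60 ∣ n, write n = 60q. Since 60 = 5·12, n = 12·(5q), so 12 ∣ n; and since 60 = 6·10, n = 10·(6q), so 10 ∣ n.

[⇐] Suppose 12 ∣ n and 10 ∣ n. Any common multiple of 12 and 10 is a multiple of their lcm; here lcm(12, 10) = 12·10/gcd(12, 10) = 120/2 = 60, so 60 ∣ n.

The biconditional holds.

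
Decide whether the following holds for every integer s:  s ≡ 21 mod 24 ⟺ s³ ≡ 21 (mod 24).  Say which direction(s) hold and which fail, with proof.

(→) Suppose s ≡ 21 mod 24. Write s = 24j + 21. Then (24j + 21)³ = 13824j³ + 36288j² + 31752j + 9261 = 24(576j³ + 1512j² + 1323j + 385) + 21, so s³ ≡ 21 (mod 24).

(←) Conversely, suppose s³ ≡ 21 (mod 24). The only residue r in {0, …, 23} with r³ ≡ 21 (mod 24) is r = 21, so s ≡ 21 (mod 24).

Both implications hold.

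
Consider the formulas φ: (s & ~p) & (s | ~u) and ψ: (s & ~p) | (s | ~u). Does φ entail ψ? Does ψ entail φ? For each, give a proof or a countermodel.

The forward direction holds; the converse fails.

Forward direction. Assume the antecedent. If u is true, the antecedent forces (u = T, s = T, p = F), and (s & ~p) | (s | ~u) holds there. If u is false, (s & ~p) | (s | ~u) reduces to true regardless of the other variables. Either way (s & ~p) | (s | ~u) holds.

Converse. This fails. Under u = F, s = F, p = F, the left side is false but the right side is true.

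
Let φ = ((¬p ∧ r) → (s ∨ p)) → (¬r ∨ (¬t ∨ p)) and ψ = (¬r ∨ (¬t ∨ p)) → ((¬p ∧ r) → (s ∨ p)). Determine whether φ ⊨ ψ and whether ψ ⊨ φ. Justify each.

(⇒) This fails. Under t = F, p = F, r = T, s = F, the left side is true but the right side is false.

(⇐) This fails. Under t = T, p = F, r = T, s = T, the left side is false but the right side is true.

Neither direction holds.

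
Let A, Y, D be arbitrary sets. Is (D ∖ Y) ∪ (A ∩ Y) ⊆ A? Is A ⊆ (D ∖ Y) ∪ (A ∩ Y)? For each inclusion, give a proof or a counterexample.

Forward inclusion. This inclusion fails. Take A = ∅, Y = ∅, D = {1}; then 1 ∈ (D ∖ Y) ∪ (A ∩ Y) but 1 ∉ A.

Reverse inclusion. This inclusion fails. Take A = {1}, Y = ∅, D = ∅; then 1 ∈ A but 1 ∉ (D ∖ Y) ∪ (A ∩ Y).

(⊆) fails and (⊇) fails.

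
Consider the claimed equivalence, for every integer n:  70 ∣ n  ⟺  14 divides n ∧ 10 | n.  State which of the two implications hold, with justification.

[⇒] If 70 ∣ n, write n = 70q. Since 70 = 5·14, n = 14·(5q), so 14 ∣ n; and since 70 = 7·10, n = 10·(7q), so 10 ∣ n.

[⇐] Suppose 14 ∣ n and 10 ∣ n. Any common multiple of 14 and 10 is a multiple of their lcm; here lcm(14, 10) = 14·10/gcd(14, 10) = 140/2 = 70, so 70 ∣ n.

Both implications hold.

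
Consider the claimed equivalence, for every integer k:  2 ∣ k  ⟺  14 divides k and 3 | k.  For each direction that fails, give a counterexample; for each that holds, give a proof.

Forward direction. This fails: take k = 2. Certainly 2 ∣ 2, but 14 ∤ 2.

Converse. Suppose 14 ∣ k and 3 ∣ k. Any common multiple of 14 and 3 is a multiple of their lcm; here gcd(14, 3) = 1, so lcm(14, 3) = 14·3 = 42, so 42 ∣ k. Since 2 ∣ 42, it follows that 2 ∣ k.

(⇒) fails; (⇐) holds.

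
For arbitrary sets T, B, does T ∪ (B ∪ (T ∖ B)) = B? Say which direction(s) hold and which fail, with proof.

Reverse inclusion. Let x ∈ B. Then either x ∈ B and x ∉ T; or x ∈ T ∩ B. In each case x ∈ T ∪ (B ∪ (T ∖ B)), so B ⊆ T ∪ (B ∪ (T ∖ B)).

Forward inclusion. This inclusion fails. Take T = {1}, B = ∅; then 1 ∈ T ∪ (B ∪ (T ∖ B)) but 1 ∉ B.

(⊆) fails; (⊇) holds.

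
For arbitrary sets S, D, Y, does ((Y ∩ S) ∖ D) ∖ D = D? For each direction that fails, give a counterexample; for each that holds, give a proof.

(⊆) This inclusion fails. Take S = {1}, D = ∅, Y = {1}; then 1 ∈ ((Y ∩ S) ∖ D) ∖ D but 1 ∉ D.

(⊇) This inclusion fails. Take S = ∅, D = {1}, Y = ∅; then 1 ∈ D but 1 ∉ ((Y ∩ S) ∖ D) ∖ D.

Neither inclusion holds.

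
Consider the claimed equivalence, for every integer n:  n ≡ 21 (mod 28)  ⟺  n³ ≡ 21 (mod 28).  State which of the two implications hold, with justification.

(⟹) Suppose n ≡ 21 (mod 28). Write n = 28j + 21. Then (28j + 21)³ = 21952j³ + 49392j² + 37044j + 9261 = 28(784j³ + 1764j² + 1323j + 330) + 21, so n³ ≡ 21 (mod 28).

(⟸) Conversely, suppose n³ ≡ 21 (mod 28). The only residue r in {0, …, 27} with r³ ≡ 21 (mod 28) is r = 21, so n ≡ 21 (mod 28).

Both implications hold.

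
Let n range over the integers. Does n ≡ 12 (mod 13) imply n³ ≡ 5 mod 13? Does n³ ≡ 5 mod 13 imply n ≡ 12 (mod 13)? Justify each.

(⇒) This fails: take n = 12. Then 12 ≡ 12 (mod 13), but 12³ = 1728 ≡ 12 (mod 13), not 5.

(⇐) This fails: take n = 7. Then 7³ = 343 ≡ 5 (mod 13), yet 7 ≡ 7 (mod 13), not 12.

Neither direction holds.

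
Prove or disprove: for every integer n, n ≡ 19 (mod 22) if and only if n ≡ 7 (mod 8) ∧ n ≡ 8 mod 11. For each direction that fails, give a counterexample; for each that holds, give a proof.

Only the converse holds.

(→) This fails: n = 41 gives 41 ≡ 19 (mod 22) but 41 ≡ 1 (mod 8), so the conjunction on the right does not hold.

(←) Conversely, if n ≡ 7 (mod 8) and n ≡ 8 (mod 11), then by the Chinese remainder theorem n ≡ 63 (mod 88). Since 63 ≡ 19 (mod 22) and 22 ∣ 88, we get n ≡ 19 (mod 22).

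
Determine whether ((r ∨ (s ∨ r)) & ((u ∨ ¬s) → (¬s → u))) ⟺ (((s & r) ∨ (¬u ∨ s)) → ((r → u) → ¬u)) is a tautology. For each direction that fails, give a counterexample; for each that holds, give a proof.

(⟹) This fails. Under u = T, s = T, r = F, the left side is true but the right side is false.

(⟸) This fails. Under u = F, s = F, r = F, the left side is false but the right side is true.

Neither direction holds.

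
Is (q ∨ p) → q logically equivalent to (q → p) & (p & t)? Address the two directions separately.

Forward direction. This fails. Under q = F, p = F, t = F, the left side is true but the right side is false.

Converse. This fails. Under q = F, p = T, t = T, the left side is false but the right side is true.

Both directions fail.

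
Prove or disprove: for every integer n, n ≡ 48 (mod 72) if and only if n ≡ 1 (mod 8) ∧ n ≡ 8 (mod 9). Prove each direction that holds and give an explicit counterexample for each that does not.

Neither implication holds.

[⇒] This fails: n = 48 gives 48 ≡ 48 (mod 72) but 48 ≡ 0 (mod 8), so the conjunction on the right does not hold.

[⇐] This fails: n = 17 satisfies both congruences on the right (17 ≡ 1 mod 8 and 17 ≡ 8 mod 9) yet 17 ≡ 17 (mod 72), not 48.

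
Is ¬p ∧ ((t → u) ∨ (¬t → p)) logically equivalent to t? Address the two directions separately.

(→) This fails. Under p = F, u = F, t = F, the left side is true but the right side is false.

(←) This fails. Under p = T, u = F, t = T, the left side is false but the right side is true.

Both directions fail.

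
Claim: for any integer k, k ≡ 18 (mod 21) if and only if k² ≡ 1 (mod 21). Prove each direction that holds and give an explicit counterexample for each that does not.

Neither implication holds.

(⇒) This fails: take k = 18. Then 18 ≡ 18 (mod 21), but 18² = 324 ≡ 9 (mod 21), not 1.

(⇐) This fails: take k = 1. Then 1² = 1 ≡ 1 (mod 21), yet 1 ≡ 1 (mod 21), not 18.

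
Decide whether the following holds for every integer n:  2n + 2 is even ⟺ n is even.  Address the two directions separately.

Not equivalent: only (⇐) holds.

Forward direction. This fails: take n = 5. Then 2n + 2 = 12, which is even, yet n = 5 is odd, not even.

Converse. Suppose n is even. Since 2 is even, 2n is even for every n, so 2n + 2 has the same parity as 2, which is even. Hence 2n + 2 is even.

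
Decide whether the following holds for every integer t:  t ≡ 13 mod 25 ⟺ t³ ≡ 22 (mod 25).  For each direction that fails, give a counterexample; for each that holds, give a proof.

Equivalent; both directions hold.

(⟹) Suppose t ≡ 13 mod 25. Write t = 25j + 13. Then (25j + 13)³ = 15625j³ + 24375j² + 12675j + 2197 = 25(625j³ + 975j² + 507j + 87) + 22, so t³ ≡ 22 (mod 25).

(⟸) Conversely, suppose t³ ≡ 22 (mod 25). The only residue r in {0, …, 24} with r³ ≡ 22 (mod 25) is r = 13, so t ≡ 13 (mod 25).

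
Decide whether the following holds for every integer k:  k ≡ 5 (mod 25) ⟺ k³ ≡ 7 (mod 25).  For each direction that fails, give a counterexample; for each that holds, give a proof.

(→) This fails: take k = 5. Then 5 ≡ 5 (mod 25), but 5³ = 125 ≡ 0 (mod 25), not 7.

(←) This fails: take k = 18. Then 18³ = 5832 ≡ 7 (mod 25), yet 18 ≡ 18 (mod 25), not 5.

Neither direction holds.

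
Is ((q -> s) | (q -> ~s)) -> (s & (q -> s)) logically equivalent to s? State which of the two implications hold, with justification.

(⇒) Assume the antecedent. If s is true, s reduces to true regardless of the other variables. If s is false, the antecedent cannot hold. Either way s holds.

(⇐) Assume the antecedent. If s is true, the consequent reduces to true regardless of the other variables. If s is false, the antecedent cannot hold. Either way the consequent holds.

Both directions hold.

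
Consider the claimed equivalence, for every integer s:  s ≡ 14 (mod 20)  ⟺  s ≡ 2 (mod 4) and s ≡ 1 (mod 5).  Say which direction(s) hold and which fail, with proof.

Both directions fail.

[⇒] This fails: s = 14 gives 14 ≡ 14 (mod 20) but 14 ≡ 4 (mod 5), so the conjunction on the right does not hold.

[⇐] This fails: s = 6 satisfies both congruences on the right (6 ≡ 2 mod 4 and 6 ≡ 1 mod 5) yet 6 ≡ 6 (mod 20), not 14.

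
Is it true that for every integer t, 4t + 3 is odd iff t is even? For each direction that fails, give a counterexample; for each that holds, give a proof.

The forward direction fails; the converse holds.

[⇐] Suppose t is even. Since 4 is even, 4t is even for every t, so 4t + 3 has the same parity as 3, which is odd. Hence 4t + 3 is odd.

[⇒] This fails: take t = 7. Then 4t + 3 = 31, which is odd, yet t = 7 is odd, not even.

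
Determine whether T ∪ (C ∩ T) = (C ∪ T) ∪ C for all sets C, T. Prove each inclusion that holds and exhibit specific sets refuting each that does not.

The sets are not equal: only the forward inclusion holds.

(⊆) Let x ∈ T ∪ (C ∩ T). Then either x ∈ T and x ∉ C; or x ∈ C ∩ T. In each case x ∈ (C ∪ T) ∪ C, so T ∪ (C ∩ T) ⊆ (C ∪ T) ∪ C.

(⊇) This inclusion fails. Take C = {1}, T = ∅; then 1 ∈ (C ∪ T) ∪ C but 1 ∉ T ∪ (C ∩ T).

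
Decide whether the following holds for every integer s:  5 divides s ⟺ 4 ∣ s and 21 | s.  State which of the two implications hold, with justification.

(⟹) This fails: take s = 5. Certainly 5 ∣ 5, but 4 ∤ 5.

(⟸) This fails: take s = 84. Both 4 ∣ 84 and 21 ∣ 84, yet 84 is not a multiple of 5 (since 84 = 16·5 + 4), so 5 ∤ 84.

Neither direction holds.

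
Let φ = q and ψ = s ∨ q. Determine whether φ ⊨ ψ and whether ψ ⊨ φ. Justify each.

Only the forward implication holds.

(→) Assume the antecedent. If s is true, s ∨ q reduces to true regardless of the other variables. If s is false, the antecedent forces (s = F, q = T), and s ∨ q holds there. Either way s ∨ q holds.

(←) This fails. Under s = T, q = F, the left side is false but the right side is true.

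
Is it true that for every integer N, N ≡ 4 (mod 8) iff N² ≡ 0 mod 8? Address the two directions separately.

Converse. This fails: take N = 0. Then 0² = 0 ≡ 0 (mod 8), yet 0 ≡ 0 (mod 8), not 4.

Forward direction. Suppose N ≡ 4 (mod 8). Write N = 8j + 4. Then (8j + 4)² = 64j² + 64j + 16 = 8(8j² + 8j + 2) + 0, so N² ≡ 0 (mod 8).

(⇒) holds; (⇐) fails.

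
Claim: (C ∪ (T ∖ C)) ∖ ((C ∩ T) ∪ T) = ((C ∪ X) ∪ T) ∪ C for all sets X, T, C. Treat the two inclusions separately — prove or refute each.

Only the forward inclusion holds.

(⟹) Let x ∈ (C ∪ (T ∖ C)) ∖ ((C ∩ T) ∪ T). Then either x ∈ C and x ∉ X, T; or x ∈ X ∩ C and x ∉ T. In each case x ∈ ((C ∪ X) ∪ T) ∪ C, so (C ∪ (T ∖ C)) ∖ ((C ∩ T) ∪ T) ⊆ ((C ∪ X) ∪ T) ∪ C.

(⟸) This inclusion fails. Take X = {1}, T = ∅, C = ∅; then 1 ∈ ((C ∪ X) ∪ T) ∪ C but 1 ∉ (C ∪ (T ∖ C)) ∖ ((C ∩ T) ∪ T).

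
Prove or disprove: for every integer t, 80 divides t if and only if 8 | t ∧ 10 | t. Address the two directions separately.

Only the forward implication holds.

(⇒) If 80 ∣ t, write t = 80q. Since 80 = 10·8, t = 8·(10q), so 8 ∣ t; and since 80 = 8·10, t = 10·(8q), so 10 ∣ t.

(⇐) This fails: take t = 40. Both 8 ∣ 40 and 10 ∣ 40, yet 40 is not a multiple of 80 (since 40 = 0·80 + 40), so 80 ∤ 40.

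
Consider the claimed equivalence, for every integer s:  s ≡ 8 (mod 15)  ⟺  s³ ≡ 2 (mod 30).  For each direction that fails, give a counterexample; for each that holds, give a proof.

Only the reverse direction holds.

(⇒) This fails: take s = 23. Then 23 ≡ 8 (mod 15), but 23³ = 12167 ≡ 17 (mod 30), not 2.

(⇐) Conversely, the residues r modulo 30 with r³ ≡ 2 (mod 30) are exactly {8}, and each is ≡ 8 (mod 15).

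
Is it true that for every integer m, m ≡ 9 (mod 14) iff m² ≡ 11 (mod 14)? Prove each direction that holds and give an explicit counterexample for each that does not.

(→) Suppose m ≡ 9 (mod 14). Write m = 14j + 9. Then (14j + 9)² = 196j² + 252j + 81 = 14(14j² + 18j + 5) + 11, so m² ≡ 11 (mod 14).

(←) This fails: take m = 5. Then 5² = 25 ≡ 11 (mod 14), yet 5 ≡ 5 (mod 14), not 9.

(⇒) holds; (⇐) fails.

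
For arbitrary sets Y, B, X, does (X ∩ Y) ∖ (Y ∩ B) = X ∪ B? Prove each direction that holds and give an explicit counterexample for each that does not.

(⊆) holds; (⊇) fails.

(⊆) Let x ∈ (X ∩ Y) ∖ (Y ∩ B). Then x ∈ Y ∩ X and x ∉ B, from which x ∈ X ∪ B.

(⊇) This inclusion fails. Take Y = ∅, B = {1}, X = ∅; then 1 ∈ X ∪ B but 1 ∉ (X ∩ Y) ∖ (Y ∩ B).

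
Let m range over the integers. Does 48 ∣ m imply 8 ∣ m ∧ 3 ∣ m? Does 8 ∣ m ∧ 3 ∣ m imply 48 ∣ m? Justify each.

Only the forward direction holds.

(→) If 48 ∣ m, write m = 48q. Since 48 = 6·8, m = 8·(6q), so 8 ∣ m; and since 48 = 16·3, m = 3·(16q), so 3 ∣ m.

(←) This fails: take m = 24. Both 8 ∣ 24 and 3 ∣ 24, yet 24 is not a multiple of 48 (since 24 = 0·48 + 24), so 48 ∤ 24.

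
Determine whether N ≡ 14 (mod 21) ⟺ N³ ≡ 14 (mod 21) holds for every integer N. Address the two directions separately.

Both directions hold.

(⟹) Suppose N ≡ 14 (mod 21). Write N = 21j + 14. Then (21j + 14)³ = 9261j³ + 18522j² + 12348j + 2744 = 21(441j³ + 882j² + 588j + 130) + 14, so N³ ≡ 14 (mod 21).

(⟸) Conversely, suppose N³ ≡ 14 (mod 21). The only residue r in {0, …, 20} with r³ ≡ 14 (mod 21) is r = 14, so N ≡ 14 (mod 21).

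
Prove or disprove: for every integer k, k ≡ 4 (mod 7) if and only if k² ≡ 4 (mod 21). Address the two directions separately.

Neither implication holds.

Forward direction. This fails: take k = 4. Then 4 ≡ 4 (mod 7), but 4² = 16 ≡ 16 (mod 21), not 4.

Converse. This fails: take k = 2. Then 2² = 4 ≡ 4 (mod 21), yet 2 ≡ 2 (mod 7), not 4.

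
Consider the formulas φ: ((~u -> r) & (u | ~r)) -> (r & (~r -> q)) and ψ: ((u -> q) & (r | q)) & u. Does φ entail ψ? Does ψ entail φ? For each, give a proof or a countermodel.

(⇒) This fails. Under r = F, u = F, q = F, the left side is true but the right side is false.

(⇐) This fails. Under r = F, u = T, q = T, the left side is false but the right side is true.

(⇒) fails and (⇐) fails.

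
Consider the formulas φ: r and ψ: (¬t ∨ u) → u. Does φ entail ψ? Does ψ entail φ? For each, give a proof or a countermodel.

(⟹) This fails. Under t = F, r = T, u = F, the left side is true but the right side is false.

(⟸) This fails. Under t = T, r = F, u = F, the left side is false but the right side is true.

Both directions fail.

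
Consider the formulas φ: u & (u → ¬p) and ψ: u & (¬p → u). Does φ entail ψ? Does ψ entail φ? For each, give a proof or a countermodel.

[⇒] Assume the antecedent. If p is true, the antecedent cannot hold. If p is false, the antecedent forces (p = F, u = T), and u & (¬p → u) holds there. Either way u & (¬p → u) holds.

[⇐] This fails. Under p = T, u = T, the left side is false but the right side is true.

(⇒) holds; (⇐) fails.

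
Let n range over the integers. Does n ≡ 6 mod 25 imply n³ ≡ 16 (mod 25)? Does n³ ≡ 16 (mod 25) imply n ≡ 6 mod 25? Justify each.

(⇒) Suppose n ≡ 6 mod 25. Write n = 25j + 6. Then (25j + 6)³ = 15625j³ + 11250j² + 2700j + 216 = 25(625j³ + 450j² + 108j + 8) + 16, so n³ ≡ 16 (mod 25).

(⇐) Conversely, suppose n³ ≡ 16 (mod 25). The only residue r in {0, …, 24} with r³ ≡ 16 (mod 25) is r = 6, so n ≡ 6 (mod 25).

Both directions hold; the statement is true.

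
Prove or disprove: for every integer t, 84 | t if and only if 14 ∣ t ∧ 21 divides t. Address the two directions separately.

Only the forward implication holds.

(→) If 84 ∣ t, write t = 84q. Since 84 = 6·14, t = 14·(6q), so 14 ∣ t; and since 84 = 4·21, t = 21·(4q), so 21 ∣ t.

(←) This fails: take t = 42. Both 14 ∣ 42 and 21 ∣ 42, yet 42 is not a multiple of 84 (since 42 = 0·84 + 42), so 84 ∤ 42.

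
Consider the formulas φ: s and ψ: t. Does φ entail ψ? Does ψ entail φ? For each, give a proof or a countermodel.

(⇒) This fails. Under t = F, s = T, the left side is true but the right side is false.

(⇐) This fails. Under t = T, s = F, the left side is false but the right side is true.

Neither direction holds.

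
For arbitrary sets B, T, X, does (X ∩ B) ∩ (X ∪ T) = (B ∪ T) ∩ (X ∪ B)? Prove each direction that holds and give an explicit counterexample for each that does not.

(⟹) Let x ∈ (X ∩ B) ∩ (X ∪ T). Then either x ∈ B ∩ X and x ∉ T; or x ∈ B ∩ T ∩ X. In each case x ∈ (B ∪ T) ∩ (X ∪ B), so (X ∩ B) ∩ (X ∪ T) ⊆ (B ∪ T) ∩ (X ∪ B).

(⟸) This inclusion fails. Take B = {1}, T = ∅, X = ∅; then 1 ∈ (B ∪ T) ∩ (X ∪ B) but 1 ∉ (X ∩ B) ∩ (X ∪ T).

The sets are not equal: only the forward inclusion holds.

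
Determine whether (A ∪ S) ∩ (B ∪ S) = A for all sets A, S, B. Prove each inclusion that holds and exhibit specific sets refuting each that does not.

Both inclusions fail.

Forward inclusion. This inclusion fails. Take A = ∅, S = {1}, B = ∅; then 1 ∈ (A ∪ S) ∩ (B ∪ S) but 1 ∉ A.

Reverse inclusion. This inclusion fails. Take A = {1}, S = ∅, B = ∅; then 1 ∈ A but 1 ∉ (A ∪ S) ∩ (B ∪ S).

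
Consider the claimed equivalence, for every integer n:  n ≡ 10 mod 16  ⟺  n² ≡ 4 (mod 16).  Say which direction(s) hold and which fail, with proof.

(→) Suppose n ≡ 10 mod 16. Write n = 16j + 10. Then (16j + 10)² = 256j² + 320j + 100 = 16(16j² + 20j + 6) + 4, so n² ≡ 4 (mod 16).

(←) This fails: take n = 2. Then 2² = 4 ≡ 4 (mod 16), yet 2 ≡ 2 (mod 16), not 10.

Only the forward direction holds.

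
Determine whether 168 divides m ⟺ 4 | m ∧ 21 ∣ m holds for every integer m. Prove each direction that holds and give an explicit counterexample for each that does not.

(→) If 168 ∣ m, write m = 168q. Since 168 = 42·4, m = 4·(42q), so 4 ∣ m; and since 168 = 8·21, m = 21·(8q), so 21 ∣ m.

(←) This fails: take m = 84. Both 4 ∣ 84 and 21 ∣ 84, yet 84 is not a multiple of 168 (since 84 = 0·168 + 84), so 168 ∤ 84.

(⇒) holds; (⇐) fails.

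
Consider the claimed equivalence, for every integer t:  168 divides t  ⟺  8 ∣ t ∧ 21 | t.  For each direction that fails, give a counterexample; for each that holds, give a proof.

Both directions hold; the statement is true.

Forward direction. If 168 ∣ t, write t = 168q. Since 168 = 21·8, t = 8·(21q), so 8 ∣ t; and since 168 = 8·21, t = 21·(8q), so 21 ∣ t.

Converse. Suppose 8 ∣ t and 21 ∣ t. Any common multiple of 8 and 21 is a multiple of their lcm; here gcd(8, 21) = 1, so lcm(8, 21) = 8·21 = 168, so 168 ∣ t.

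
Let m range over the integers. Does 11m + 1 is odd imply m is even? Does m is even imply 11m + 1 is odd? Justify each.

(⇒) Suppose 11m + 1 is odd. Since 11 is odd, 11m and m have the same parity, so 11m + 1 ≡ m + 1 (mod 2). As 1 is odd, 11m + 1 is odd exactly when m is even. Thus m is even.

(⇐) Conversely, suppose m is even; write m = 2j. Then 11m + 1 = 11·(2j) + 1 = 2·11j + 1, which is odd.

Both directions hold; the statement is true.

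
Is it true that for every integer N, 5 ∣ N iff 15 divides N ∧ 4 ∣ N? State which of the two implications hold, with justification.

(→) This fails: take N = 5. Certainly 5 ∣ 5, but 15 ∤ 5.

(←) Suppose 15 ∣ N and 4 ∣ N. Any common multiple of 15 and 4 is a multiple of their lcm; here gcd(15, 4) = 1, so lcm(15, 4) = 15·4 = 60, so 60 ∣ N. Since 5 ∣ 60, it follows that 5 ∣ N.

(⇒) fails; (⇐) holds.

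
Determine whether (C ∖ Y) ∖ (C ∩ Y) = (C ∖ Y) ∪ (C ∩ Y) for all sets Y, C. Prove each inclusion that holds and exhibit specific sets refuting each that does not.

(⟹) Let x ∈ (C ∖ Y) ∖ (C ∩ Y). Then x ∈ C and x ∉ Y, from which x ∈ (C ∖ Y) ∪ (C ∩ Y).

(⟸) This inclusion fails. Take Y = {1}, C = {1}; then 1 ∈ (C ∖ Y) ∪ (C ∩ Y) but 1 ∉ (C ∖ Y) ∖ (C ∩ Y).

(⊆) holds; (⊇) fails.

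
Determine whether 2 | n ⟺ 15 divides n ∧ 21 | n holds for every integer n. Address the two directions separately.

Neither implication holds.

(⟹) This fails: take n = 2. Certainly 2 ∣ 2, but 15 ∤ 2.

(⟸) This fails: take n = 105. Both 15 ∣ 105 and 21 ∣ 105, yet 105 is not a multiple of 2 (since 105 = 52·2 + 1), so 2 ∤ 105.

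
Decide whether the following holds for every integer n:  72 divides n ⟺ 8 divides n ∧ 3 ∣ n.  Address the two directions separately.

The forward direction holds; the converse fails.

Forward direction. If 72 ∣ n, write n = 72q. Since 72 = 9·8, n = 8·(9q), so 8 ∣ n; and since 72 = 24·3, n = 3·(24q), so 3 ∣ n.

Converse. This fails: take n = 24. Both 8 ∣ 24 and 3 ∣ 24, yet 24 is not a multiple of 72 (since 24 = 0·72 + 24), so 72 ∤ 24.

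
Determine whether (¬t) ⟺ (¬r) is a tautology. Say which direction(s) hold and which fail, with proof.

(⇒) fails and (⇐) fails.

(⟹) This fails. Under t = F, r = T, the left side is true but the right side is false.

(⟸) This fails. Under t = T, r = F, the left side is false but the right side is true.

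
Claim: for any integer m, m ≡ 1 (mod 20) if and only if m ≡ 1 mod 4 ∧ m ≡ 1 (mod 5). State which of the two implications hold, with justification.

Both implications hold.

[⇐] If m ≡ 1 (mod 4) and m ≡ 1 (mod 5), then by the Chinese remainder theorem m ≡ 1 (mod 20). This is exactly m ≡ 1 (mod 20).

[⇒] Suppose m ≡ 1 (mod 20); write m = 20j + 1. Since 4 ∣ 20, reducing mod 4 gives m ≡ 1 (mod 4); since 5 ∣ 20, reducing mod 5 gives m ≡ 1 (mod 5).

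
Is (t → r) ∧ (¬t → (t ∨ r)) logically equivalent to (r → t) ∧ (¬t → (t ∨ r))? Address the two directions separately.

(⇒) fails and (⇐) fails.

Forward direction. This fails. Under r = T, t = F, the left side is true but the right side is false.

Converse. This fails. Under r = F, t = T, the left side is false but the right side is true.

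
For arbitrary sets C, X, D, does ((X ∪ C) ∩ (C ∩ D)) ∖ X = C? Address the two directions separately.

Only the forward inclusion holds.

(⟹) Let x ∈ ((X ∪ C) ∩ (C ∩ D)) ∖ X. Then x ∈ C ∩ D and x ∉ X, from which x ∈ C.

(⟸) This inclusion fails. Take C = {1}, X = ∅, D = ∅; then 1 ∈ C but 1 ∉ ((X ∪ C) ∩ (C ∩ D)) ∖ X.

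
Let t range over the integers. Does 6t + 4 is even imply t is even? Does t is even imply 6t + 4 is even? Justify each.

Not equivalent: only (⇐) holds.

(⇒) This fails: take t = 7. Then 6t + 4 = 46, which is even, yet t = 7 is odd, not even.

(⇐) Suppose t is even. Since 6 is even, 6t is even for every t, so 6t + 4 has the same parity as 4, which is even. Hence 6t + 4 is even.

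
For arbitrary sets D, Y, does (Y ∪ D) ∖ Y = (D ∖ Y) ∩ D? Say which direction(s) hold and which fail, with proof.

(⟹) Let x ∈ (Y ∪ D) ∖ Y. Then x ∈ D and x ∉ Y, from which x ∈ (D ∖ Y) ∩ D.

(⟸) Let x ∈ (D ∖ Y) ∩ D. Then x ∈ D and x ∉ Y, from which x ∈ (Y ∪ D) ∖ Y.

Both inclusions hold.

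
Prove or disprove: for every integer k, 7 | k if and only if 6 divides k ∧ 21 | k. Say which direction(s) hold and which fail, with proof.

Forward direction. This fails: take k = 7. Certainly 7 ∣ 7, but 6 ∤ 7.

Converse. Suppose 6 ∣ k and 21 ∣ k. Any common multiple of 6 and 21 is a multiple of their lcm; here lcm(6, 21) = 6·21/gcd(6, 21) = 126/3 = 42, so 42 ∣ k. Since 7 ∣ 42, it follows that 7 ∣ k.

The forward direction fails; the converse holds.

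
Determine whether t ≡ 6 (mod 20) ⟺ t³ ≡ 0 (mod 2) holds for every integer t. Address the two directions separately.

(⇒) holds; (⇐) fails.

Forward direction. Suppose t ≡ 6 (mod 20). Then t³ ≡ 6³ = 216 (mod 20), and since 2 ∣ 20, also t³ ≡ 0 (mod 2).

Converse. This fails: take t = 0. Then 0³ = 0 ≡ 0 (mod 2), yet 0 ≡ 0 (mod 20), not 6.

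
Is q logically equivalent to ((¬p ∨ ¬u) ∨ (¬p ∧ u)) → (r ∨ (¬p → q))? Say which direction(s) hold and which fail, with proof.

(⟹) Assume the antecedent. If q is true, the consequent reduces to true regardless of the other variables. If q is false, the antecedent cannot hold. Either way the consequent holds.

(⟸) This fails. Under p = T, r = F, q = F, u = F, the left side is false but the right side is true.

Not equivalent: only (⇒) holds.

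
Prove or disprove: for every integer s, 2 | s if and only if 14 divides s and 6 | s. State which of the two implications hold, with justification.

(⇒) fails; (⇐) holds.

(⟸) Suppose 14 ∣ s and 6 ∣ s. Any common multiple of 14 and 6 is a multiple of their lcm; here lcm(14, 6) = 14·6/gcd(14, 6) = 84/2 = 42, so 42 ∣ s. Since 2 ∣ 42, it follows that 2 ∣ s.

(⟹) This fails: take s = 2. Certainly 2 ∣ 2, but 14 ∤ 2.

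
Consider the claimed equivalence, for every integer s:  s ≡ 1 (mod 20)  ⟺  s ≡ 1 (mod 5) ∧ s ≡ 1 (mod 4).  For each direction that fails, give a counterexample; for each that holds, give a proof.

Both directions hold; the statement is true.

(→) Suppose s ≡ 1 (mod 20); write s = 20j + 1. Since 5 ∣ 20, reducing mod 5 gives s ≡ 1 (mod 5); since 4 ∣ 20, reducing mod 4 gives s ≡ 1 (mod 4).

(←) Conversely, if s ≡ 1 (mod 5) and s ≡ 1 (mod 4), then by the Chinese remainder theorem s ≡ 1 (mod 20). This is exactly s ≡ 1 (mod 20).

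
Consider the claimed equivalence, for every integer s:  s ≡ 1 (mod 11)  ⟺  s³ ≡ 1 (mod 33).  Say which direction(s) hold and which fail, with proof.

(⇒) fails; (⇐) holds.

[⇒] This fails: take s = 12. Then 12 ≡ 1 (mod 11), but 12³ = 1728 ≡ 12 (mod 33), not 1.

[⇐] Conversely, the residues r modulo 33 with r³ ≡ 1 (mod 33) are exactly {1}, and each is ≡ 1 (mod 11).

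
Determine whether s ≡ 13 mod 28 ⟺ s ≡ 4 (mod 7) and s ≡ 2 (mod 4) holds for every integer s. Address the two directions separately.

(⇒) This fails: s = 13 gives 13 ≡ 13 (mod 28) but 13 ≡ 6 (mod 7), so the conjunction on the right does not hold.

(⇐) This fails: s = 18 satisfies both congruences on the right (18 ≡ 4 mod 7 and 18 ≡ 2 mod 4) yet 18 ≡ 18 (mod 28), not 13.

Neither implication holds.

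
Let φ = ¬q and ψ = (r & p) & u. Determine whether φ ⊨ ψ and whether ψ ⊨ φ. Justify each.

Neither direction holds.

[⇒] This fails. Under p = F, q = F, u = F, r = F, the left side is true but the right side is false.

[⇐] This fails. Under p = T, q = T, u = T, r = T, the left side is false but the right side is true.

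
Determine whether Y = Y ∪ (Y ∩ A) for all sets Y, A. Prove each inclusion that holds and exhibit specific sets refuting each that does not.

Both inclusions hold.

(⊆) Let x ∈ Y. Then either x ∈ Y and x ∉ A; or x ∈ Y ∩ A. In each case x ∈ Y ∪ (Y ∩ A), so Y ⊆ Y ∪ (Y ∩ A).

(⊇) Let x ∈ Y ∪ (Y ∩ A). Then either x ∈ Y and x ∉ A; or x ∈ Y ∩ A. In each case x ∈ Y, so Y ∪ (Y ∩ A) ⊆ Y.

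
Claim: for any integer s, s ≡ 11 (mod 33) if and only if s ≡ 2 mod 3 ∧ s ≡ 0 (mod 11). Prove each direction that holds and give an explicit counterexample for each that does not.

Equivalent; both directions hold.

(⇒) Suppose s ≡ 11 (mod 33); write s = 33j + 11. Since 3 ∣ 33, reducing mod 3 gives s ≡ 11 ≡ 2 (mod 3); since 11 ∣ 33, reducing mod 11 gives s ≡ 11 ≡ 0 (mod 11).

(⇐) Conversely, if s ≡ 2 (mod 3) and s ≡ 0 (mod 11), then by the Chinese remainder theorem s ≡ 11 (mod 33). This is exactly s ≡ 11 (mod 33).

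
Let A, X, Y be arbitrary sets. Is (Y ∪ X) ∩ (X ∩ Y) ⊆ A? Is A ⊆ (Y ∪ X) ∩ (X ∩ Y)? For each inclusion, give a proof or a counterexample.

Both inclusions fail.

Forward inclusion. This inclusion fails. Take A = ∅, X = {1}, Y = {1}; then 1 ∈ (Y ∪ X) ∩ (X ∩ Y) but 1 ∉ A.

Reverse inclusion. This inclusion fails. Take A = {1}, X = ∅, Y = ∅; then 1 ∈ A but 1 ∉ (Y ∪ X) ∩ (X ∩ Y).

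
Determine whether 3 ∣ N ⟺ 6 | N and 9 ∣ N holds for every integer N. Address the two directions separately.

(⇒) fails; (⇐) holds.

(→) This fails: take N = 3. Certainly 3 ∣ 3, but 6 ∤ 3.

(←) Suppose 6 ∣ N and 9 ∣ N. Any common multiple of 6 and 9 is a multiple of their lcm; here lcm(6, 9) = 6·9/gcd(6, 9) = 54/3 = 18, so 18 ∣ N. Since 3 ∣ 18, it follows that 3 ∣ N.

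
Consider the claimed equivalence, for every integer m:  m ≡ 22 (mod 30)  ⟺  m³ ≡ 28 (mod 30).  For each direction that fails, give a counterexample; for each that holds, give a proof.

(⟹) Suppose m ≡ 22 (mod 30). Write m = 30j + 22. Then (30j + 22)³ = 27000j³ + 59400j² + 43560j + 10648 = 30(900j³ + 1980j² + 1452j + 354) + 28, so m³ ≡ 28 (mod 30).

(⟸) Conversely, suppose m³ ≡ 28 (mod 30). The only residue r in {0, …, 29} with r³ ≡ 28 (mod 30) is r = 22, so m ≡ 22 (mod 30).

The biconditional holds.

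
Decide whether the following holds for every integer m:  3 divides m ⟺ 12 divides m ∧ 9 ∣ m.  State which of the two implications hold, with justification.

(⇒) This fails: take m = 3. Certainly 3 ∣ 3, but 12 ∤ 3.

(⇐) Suppose 12 ∣ m and 9 ∣ m. Any common multiple of 12 and 9 is a multiple of their lcm; here lcm(12, 9) = 12·9/gcd(12, 9) = 108/3 = 36, so 36 ∣ m. Since 3 ∣ 36, it follows that 3 ∣ m.

The forward direction fails; the converse holds.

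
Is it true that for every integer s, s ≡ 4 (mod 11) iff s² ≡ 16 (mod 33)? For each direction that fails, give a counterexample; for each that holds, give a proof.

[⇒] This fails: take s = 15. Then 15 ≡ 4 (mod 11), but 15² = 225 ≡ 27 (mod 33), not 16.

[⇐] This fails: take s = 7. Then 7² = 49 ≡ 16 (mod 33), yet 7 ≡ 7 (mod 11), not 4.

Neither direction holds.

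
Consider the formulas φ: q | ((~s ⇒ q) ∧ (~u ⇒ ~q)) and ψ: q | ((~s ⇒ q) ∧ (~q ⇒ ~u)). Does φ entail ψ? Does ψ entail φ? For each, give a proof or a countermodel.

(→) This fails. Under s = T, q = F, u = T, the left side is true but the right side is false.

(←) Assume the antecedent. If s is true, q | ((~s ⇒ q) ∧ (~u ⇒ ~q)) reduces to true regardless of the other variables. If s is false, the antecedent forces (s = F, q = T, u = F) or (s = F, q = T, u = T), and q | ((~s ⇒ q) ∧ (~u ⇒ ~q)) holds there. Either way q | ((~s ⇒ q) ∧ (~u ⇒ ~q)) holds.

The forward direction fails; the converse holds.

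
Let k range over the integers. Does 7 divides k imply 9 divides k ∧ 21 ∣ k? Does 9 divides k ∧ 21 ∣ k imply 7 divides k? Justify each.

[⇒] This fails: take k = 7. Certainly 7 ∣ 7, but 9 ∤ 7.

[⇐] Suppose 9 ∣ k and 21 ∣ k. Any common multiple of 9 and 21 is a multiple of their lcm; here lcm(9, 21) = 9·21/gcd(9, 21) = 189/3 = 63, so 63 ∣ k. Since 7 ∣ 63, it follows that 7 ∣ k.

(⇒) fails; (⇐) holds.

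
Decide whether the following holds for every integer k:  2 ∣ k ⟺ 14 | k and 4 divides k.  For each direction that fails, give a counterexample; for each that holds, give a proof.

Only the reverse direction holds.

(→) This fails: take k = 2. Certainly 2 ∣ 2, but 14 ∤ 2.

(←) Suppose 14 ∣ k and 4 ∣ k. Any common multiple of 14 and 4 is a multiple of their lcm; here lcm(14, 4) = 14·4/gcd(14, 4) = 56/2 = 28, so 28 ∣ k. Since 2 ∣ 28, it follows that 2 ∣ k.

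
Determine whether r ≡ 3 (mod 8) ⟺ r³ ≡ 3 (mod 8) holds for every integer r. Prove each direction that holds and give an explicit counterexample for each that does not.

Equivalent; both directions hold.

(⇒) Suppose r ≡ 3 (mod 8). Write r = 8j + 3. Then (8j + 3)³ = 512j³ + 576j² + 216j + 27 = 8(64j³ + 72j² + 27j + 3) + 3, so r³ ≡ 3 (mod 8).

(⇐) For the converse, argue contrapositively. If r ≢ 3 (mod 8), then r is congruent to one of 0, 1, 2, 4, 5, 6, 7 modulo 8, and these give r³ ≡ 0, 1, 0, 0, 5, 0, 7 respectively — never 3.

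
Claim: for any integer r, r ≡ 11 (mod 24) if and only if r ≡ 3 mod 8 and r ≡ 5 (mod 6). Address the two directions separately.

Both directions hold; the statement is true.

(⇒) Suppose r ≡ 11 (mod 24); write r = 24j + 11. Since 8 ∣ 24, reducing mod 8 gives r ≡ 11 ≡ 3 (mod 8); since 6 ∣ 24, reducing mod 6 gives r ≡ 11 ≡ 5 (mod 6).

(⇐) Conversely, if r ≡ 3 (mod 8) and r ≡ 5 (mod 6), then by the Chinese remainder theorem r ≡ 11 (mod 24). This is exactly r ≡ 11 (mod 24).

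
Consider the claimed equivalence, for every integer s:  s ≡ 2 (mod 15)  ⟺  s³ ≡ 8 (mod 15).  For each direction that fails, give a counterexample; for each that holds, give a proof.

[⇐] Suppose s³ ≡ 8 (mod 15). The only residue r in {0, …, 14} with r³ ≡ 8 (mod 15) is r = 2, so s ≡ 2 (mod 15).

[⇒] Suppose s ≡ 2 (mod 15). Write s = 15j + 2. Then (15j + 2)³ = 3375j³ + 1350j² + 180j + 8 = 15(225j³ + 90j² + 12j) + 8, so s³ ≡ 8 (mod 15).

The biconditional holds.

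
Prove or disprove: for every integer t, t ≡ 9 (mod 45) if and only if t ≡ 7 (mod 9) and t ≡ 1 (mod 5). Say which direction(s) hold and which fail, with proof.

Neither direction holds.

Forward direction. This fails: t = 9 gives 9 ≡ 9 (mod 45) but 9 ≡ 0 (mod 9), so the conjunction on the right does not hold.

Converse. This fails: t = 16 satisfies both congruences on the right (16 ≡ 7 mod 9 and 16 ≡ 1 mod 5) yet 16 ≡ 16 (mod 45), not 9.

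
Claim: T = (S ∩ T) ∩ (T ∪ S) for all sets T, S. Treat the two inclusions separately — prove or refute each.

Only the reverse inclusion holds.

(⟹) This inclusion fails. Take T = {1}, S = ∅; then 1 ∈ T but 1 ∉ (S ∩ T) ∩ (T ∪ S).

(⟸) Let x ∈ (S ∩ T) ∩ (T ∪ S). Then x ∈ T ∩ S, from which x ∈ T.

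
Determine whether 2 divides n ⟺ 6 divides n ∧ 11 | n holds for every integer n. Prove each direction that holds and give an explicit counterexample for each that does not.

Not equivalent: only (⇐) holds.

[⇐] Suppose 6 ∣ n and 11 ∣ n. Any common multiple of 6 and 11 is a multiple of their lcm; here gcd(6, 11) = 1, so lcm(6, 11) = 6·11 = 66, so 66 ∣ n. Since 2 ∣ 66, it follows that 2 ∣ n.

[⇒] This fails: take n = 2. Certainly 2 ∣ 2, but 6 ∤ 2.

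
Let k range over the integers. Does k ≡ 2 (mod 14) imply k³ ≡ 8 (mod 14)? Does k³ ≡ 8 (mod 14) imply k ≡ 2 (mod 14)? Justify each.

[⇒] Suppose k ≡ 2 (mod 14). Write k = 14j + 2. Then (14j + 2)³ = 2744j³ + 1176j² + 168j + 8 = 14(196j³ + 84j² + 12j) + 8, so k³ ≡ 8 (mod 14).

[⇐] This fails: take k = 4. Then 4³ = 64 ≡ 8 (mod 14), yet 4 ≡ 4 (mod 14), not 2.

(⇒) holds; (⇐) fails.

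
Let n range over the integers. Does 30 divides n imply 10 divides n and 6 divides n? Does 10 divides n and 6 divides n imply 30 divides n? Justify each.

Both directions hold.

(⟹) If 30 ∣ n, write n = 30q. Since 30 = 3·10, n = 10·(3q), so 10 ∣ n; and since 30 = 5·6, n = 6·(5q), so 6 ∣ n.

(⟸) Suppose 10 ∣ n and 6 ∣ n. Any common multiple of 10 and 6 is a multiple of their lcm; here lcm(10, 6) = 10·6/gcd(10, 6) = 60/2 = 30, so 30 ∣ n.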